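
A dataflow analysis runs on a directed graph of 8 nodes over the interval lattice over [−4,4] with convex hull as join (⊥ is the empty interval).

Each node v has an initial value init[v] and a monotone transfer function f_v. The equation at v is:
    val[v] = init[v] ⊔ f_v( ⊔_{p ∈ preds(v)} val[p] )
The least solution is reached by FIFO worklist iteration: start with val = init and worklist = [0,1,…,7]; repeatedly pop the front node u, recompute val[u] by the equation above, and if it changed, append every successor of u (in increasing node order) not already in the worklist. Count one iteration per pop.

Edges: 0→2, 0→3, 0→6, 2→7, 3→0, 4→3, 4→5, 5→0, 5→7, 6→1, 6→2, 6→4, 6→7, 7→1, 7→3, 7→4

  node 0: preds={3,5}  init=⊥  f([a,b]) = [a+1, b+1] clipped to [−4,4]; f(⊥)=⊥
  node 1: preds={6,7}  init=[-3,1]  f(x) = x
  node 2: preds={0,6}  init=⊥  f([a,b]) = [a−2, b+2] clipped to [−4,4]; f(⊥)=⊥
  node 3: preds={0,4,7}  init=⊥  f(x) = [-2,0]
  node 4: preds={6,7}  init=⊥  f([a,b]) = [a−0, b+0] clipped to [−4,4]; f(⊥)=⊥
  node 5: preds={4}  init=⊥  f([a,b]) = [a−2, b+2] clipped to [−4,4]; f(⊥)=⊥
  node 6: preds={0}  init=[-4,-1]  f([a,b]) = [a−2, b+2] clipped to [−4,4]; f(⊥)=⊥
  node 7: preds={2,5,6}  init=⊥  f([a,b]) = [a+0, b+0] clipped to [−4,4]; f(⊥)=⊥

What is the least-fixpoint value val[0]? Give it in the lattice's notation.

[-3,4]

Iteration log — 27 steps:
  step 1. node 0  ⊔preds=⊥  new=⊥  stable
  step 2. node 1  ⊔preds=[-4,-1]  new=[-4,1]  old=[-3,1]  +wl: 
  step 3. node 2  ⊔preds=[-4,-1]  new=[-4,1]  old=⊥  +wl: 
  step 4. node 3  ⊔preds=⊥  new=[-2,0]  old=⊥  +wl: 0
  step 5. node 4  ⊔preds=[-4,-1]  new=[-4,-1]  old=⊥  +wl: 3
  step 6. node 5  ⊔preds=[-4,-1]  new=[-4,1]  old=⊥  +wl: 
  step 7. node 6  ⊔preds=⊥  new=[-4,-1]  stable
  step 8. node 7  ⊔preds=[-4,1]  new=[-4,1]  old=⊥  +wl: 1,4
  step 9. node 0  ⊔preds=[-4,1]  new=[-3,2]  old=⊥  +wl: 2,6
  step 10. node 3  ⊔preds=[-4,2]  new=[-2,0]  stable
  step 11. node 1  ⊔preds=[-4,1]  new=[-4,1]  stable
  step 12. node 4  ⊔preds=[-4,1]  new=[-4,1]  old=[-4,-1]  +wl: 3,5
  step 13. node 2  ⊔preds=[-4,2]  new=[-4,4]  old=[-4,1]  +wl: 7
  step 14. node 6  ⊔preds=[-3,2]  new=[-4,4]  old=[-4,-1]  +wl: 1,2,4
  step 15. node 3  ⊔preds=[-4,2]  new=[-2,0]  stable
  step 16. node 5  ⊔preds=[-4,1]  new=[-4,3]  old=[-4,1]  +wl: 0
  step 17. node 7  ⊔preds=[-4,4]  new=[-4,4]  old=[-4,1]  +wl: 3
  step 18. node 1  ⊔preds=[-4,4]  new=[-4,4]  old=[-4,1]  +wl: 
  step 19. node 2  ⊔preds=[-4,4]  new=[-4,4]  stable
  step 20. node 4  ⊔preds=[-4,4]  new=[-4,4]  old=[-4,1]  +wl: 5
  step 21. node 0  ⊔preds=[-4,3]  new=[-3,4]  old=[-3,2]  +wl: 2,6
  step 22. node 3  ⊔preds=[-4,4]  new=[-2,0]  stable
  step 23. node 5  ⊔preds=[-4,4]  new=[-4,4]  old=[-4,3]  +wl: 0,7
  step 24. node 2  ⊔preds=[-4,4]  new=[-4,4]  stable
  step 25. node 6  ⊔preds=[-3,4]  new=[-4,4]  stable
  step 26. node 0  ⊔preds=[-4,4]  new=[-3,4]  stable
  step 27. node 7  ⊔preds=[-4,4]  new=[-4,4]  stable

Least fixpoint reached:
  node 0: [-3,4]
  node 1: [-4,4]
  node 2: [-4,4]
  node 3: [-2,0]
  node 4: [-4,4]
  node 5: [-4,4]
  node 6: [-4,4]
  node 7: [-4,4]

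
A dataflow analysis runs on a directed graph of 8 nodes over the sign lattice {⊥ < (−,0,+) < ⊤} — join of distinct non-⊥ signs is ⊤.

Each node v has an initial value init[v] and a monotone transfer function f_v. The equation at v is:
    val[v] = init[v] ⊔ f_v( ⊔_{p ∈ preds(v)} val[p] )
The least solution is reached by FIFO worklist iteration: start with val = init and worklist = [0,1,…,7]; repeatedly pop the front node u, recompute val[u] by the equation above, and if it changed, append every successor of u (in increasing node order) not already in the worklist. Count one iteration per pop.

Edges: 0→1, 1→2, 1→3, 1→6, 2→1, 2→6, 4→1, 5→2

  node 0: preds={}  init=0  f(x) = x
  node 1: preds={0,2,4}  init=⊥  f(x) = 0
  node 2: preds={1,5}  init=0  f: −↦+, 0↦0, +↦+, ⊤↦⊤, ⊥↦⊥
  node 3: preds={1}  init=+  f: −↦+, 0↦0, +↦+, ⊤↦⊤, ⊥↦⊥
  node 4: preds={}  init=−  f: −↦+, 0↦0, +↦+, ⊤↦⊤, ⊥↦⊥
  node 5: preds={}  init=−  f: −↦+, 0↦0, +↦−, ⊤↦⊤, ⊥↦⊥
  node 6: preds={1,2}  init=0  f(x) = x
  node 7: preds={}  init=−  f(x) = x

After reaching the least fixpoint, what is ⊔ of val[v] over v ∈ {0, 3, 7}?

⊤

Iteration log — 9 steps:
  step 1. node 0  ⊔preds=⊥  new=0  stable
  step 2. node 1  ⊔preds=⊤  new=0  old=⊥  +wl: 
  step 3. node 2  ⊔preds=⊤  new=⊤  old=0  +wl: 1
  step 4. node 3  ⊔preds=0  new=⊤  old=+  +wl: 
  step 5. node 4  ⊔preds=⊥  new=−  stable
  step 6. node 5  ⊔preds=⊥  new=−  stable
  step 7. node 6  ⊔preds=⊤  new=⊤  old=0  +wl: 
  step 8. node 7  ⊔preds=⊥  new=−  stable
  step 9. node 1  ⊔preds=⊤  new=0  stable

Least fixpoint reached:
  node 0: 0
  node 1: 0
  node 2: ⊤
  node 3: ⊤
  node 4: −
  node 5: −
  node 6: ⊤
  node 7: −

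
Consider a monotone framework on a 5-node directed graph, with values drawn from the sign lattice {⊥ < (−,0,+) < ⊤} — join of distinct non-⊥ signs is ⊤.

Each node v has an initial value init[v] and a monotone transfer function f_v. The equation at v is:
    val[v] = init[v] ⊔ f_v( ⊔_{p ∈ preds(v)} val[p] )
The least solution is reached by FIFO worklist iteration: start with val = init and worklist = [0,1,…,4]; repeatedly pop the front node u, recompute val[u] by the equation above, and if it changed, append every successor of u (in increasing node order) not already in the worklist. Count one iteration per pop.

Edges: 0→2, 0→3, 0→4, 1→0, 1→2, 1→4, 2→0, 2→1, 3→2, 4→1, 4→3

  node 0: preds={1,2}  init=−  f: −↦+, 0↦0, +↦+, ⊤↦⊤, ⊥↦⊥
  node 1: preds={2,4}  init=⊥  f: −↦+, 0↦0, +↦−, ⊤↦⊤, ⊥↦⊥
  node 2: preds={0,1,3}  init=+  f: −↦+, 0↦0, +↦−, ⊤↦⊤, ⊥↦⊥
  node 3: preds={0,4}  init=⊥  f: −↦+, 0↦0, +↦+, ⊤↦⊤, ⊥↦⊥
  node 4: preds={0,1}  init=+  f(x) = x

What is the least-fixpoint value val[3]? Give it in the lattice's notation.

⊤

Trace (11 dequeues):
  [1] u=0 | in + | out ⊤ | prev − | push {}
  [2] u=1 | in + | out − | prev ⊥ | push {0}
  [3] u=2 | in ⊤ | out ⊤ | prev + | push {1}
  [4] u=3 | in ⊤ | out ⊤ | prev ⊥ | push {2}
  [5] u=4 | in ⊤ | out ⊤ | prev + | push {3}
  [6] u=0 | in ⊤ | out ⊤ | ==
  [7] u=1 | in ⊤ | out ⊤ | prev − | push {0,4}
  [8] u=2 | in ⊤ | out ⊤ | ==
  [9] u=3 | in ⊤ | out ⊤ | ==
  [10] u=0 | in ⊤ | out ⊤ | ==
  [11] u=4 | in ⊤ | out ⊤ | ==

Converged values:
  [0] ⊤
  [1] ⊤
  [2] ⊤
  [3] ⊤
  [4] ⊤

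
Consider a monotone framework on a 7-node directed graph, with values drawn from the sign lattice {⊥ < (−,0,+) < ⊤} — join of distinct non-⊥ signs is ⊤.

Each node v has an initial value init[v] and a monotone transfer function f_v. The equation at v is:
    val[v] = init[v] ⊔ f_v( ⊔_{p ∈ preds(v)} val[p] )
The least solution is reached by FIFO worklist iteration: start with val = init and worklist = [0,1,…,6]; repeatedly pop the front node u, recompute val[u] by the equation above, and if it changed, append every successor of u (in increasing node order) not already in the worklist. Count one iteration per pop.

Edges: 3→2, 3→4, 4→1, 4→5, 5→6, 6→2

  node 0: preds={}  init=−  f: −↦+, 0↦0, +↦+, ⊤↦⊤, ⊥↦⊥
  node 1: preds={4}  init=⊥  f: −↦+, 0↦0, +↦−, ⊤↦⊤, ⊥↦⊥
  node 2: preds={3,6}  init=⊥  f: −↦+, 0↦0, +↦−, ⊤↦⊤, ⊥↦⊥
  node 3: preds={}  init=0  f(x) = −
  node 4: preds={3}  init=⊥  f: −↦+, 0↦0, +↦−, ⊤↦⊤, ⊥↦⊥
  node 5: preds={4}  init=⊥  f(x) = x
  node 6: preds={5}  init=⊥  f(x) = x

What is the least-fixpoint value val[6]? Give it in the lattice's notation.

Trace (9 dequeues):
  [1] u=0 | in ⊥ | out − | ==
  [2] u=1 | in ⊥ | out ⊥ | ==
  [3] u=2 | in 0 | out 0 | prev ⊥ | push {}
  [4] u=3 | in ⊥ | out ⊤ | prev 0 | push {2}
  [5] u=4 | in ⊤ | out ⊤ | prev ⊥ | push {1}
  [6] u=5 | in ⊤ | out ⊤ | prev ⊥ | push {}
  [7] u=6 | in ⊤ | out ⊤ | prev ⊥ | push {}
  [8] u=2 | in ⊤ | out ⊤ | prev 0 | push {}
  [9] u=1 | in ⊤ | out ⊤ | prev ⊥ | push {}

Converged values:
  [0] −
  [1] ⊤
  [2] ⊤
  [3] ⊤
  [4] ⊤
  [5] ⊤
  [6] ⊤

⊤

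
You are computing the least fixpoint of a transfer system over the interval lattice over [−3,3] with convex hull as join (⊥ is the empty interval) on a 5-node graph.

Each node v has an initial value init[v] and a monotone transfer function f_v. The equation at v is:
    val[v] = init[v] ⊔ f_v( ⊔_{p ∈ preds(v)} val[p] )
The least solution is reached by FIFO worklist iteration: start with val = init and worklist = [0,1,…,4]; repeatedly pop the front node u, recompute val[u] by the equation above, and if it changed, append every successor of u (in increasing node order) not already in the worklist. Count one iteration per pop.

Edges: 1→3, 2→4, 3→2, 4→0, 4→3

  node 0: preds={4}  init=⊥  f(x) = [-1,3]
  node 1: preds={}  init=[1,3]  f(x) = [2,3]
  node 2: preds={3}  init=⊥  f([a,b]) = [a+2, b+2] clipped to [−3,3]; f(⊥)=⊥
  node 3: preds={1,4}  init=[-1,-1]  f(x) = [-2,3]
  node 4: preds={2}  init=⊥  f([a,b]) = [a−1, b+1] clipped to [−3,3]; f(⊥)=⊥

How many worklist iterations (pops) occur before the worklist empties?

Trace (11 dequeues):
  [1] u=0 | in ⊥ | out [-1,3] | prev ⊥ | push {}
  [2] u=1 | in ⊥ | out [1,3] | ==
  [3] u=2 | in [-1,-1] | out [1,1] | prev ⊥ | push {}
  [4] u=3 | in [1,3] | out [-2,3] | prev [-1,-1] | push {2}
  [5] u=4 | in [1,1] | out [0,2] | prev ⊥ | push {0,3}
  [6] u=2 | in [-2,3] | out [0,3] | prev [1,1] | push {4}
  [7] u=0 | in [0,2] | out [-1,3] | ==
  [8] u=3 | in [0,3] | out [-2,3] | ==
  [9] u=4 | in [0,3] | out [-1,3] | prev [0,2] | push {0,3}
  [10] u=0 | in [-1,3] | out [-1,3] | ==
  [11] u=3 | in [-1,3] | out [-2,3] | ==

Converged values:
  [0] [-1,3]
  [1] [1,3]
  [2] [0,3]
  [3] [-2,3]
  [4] [-1,3]

11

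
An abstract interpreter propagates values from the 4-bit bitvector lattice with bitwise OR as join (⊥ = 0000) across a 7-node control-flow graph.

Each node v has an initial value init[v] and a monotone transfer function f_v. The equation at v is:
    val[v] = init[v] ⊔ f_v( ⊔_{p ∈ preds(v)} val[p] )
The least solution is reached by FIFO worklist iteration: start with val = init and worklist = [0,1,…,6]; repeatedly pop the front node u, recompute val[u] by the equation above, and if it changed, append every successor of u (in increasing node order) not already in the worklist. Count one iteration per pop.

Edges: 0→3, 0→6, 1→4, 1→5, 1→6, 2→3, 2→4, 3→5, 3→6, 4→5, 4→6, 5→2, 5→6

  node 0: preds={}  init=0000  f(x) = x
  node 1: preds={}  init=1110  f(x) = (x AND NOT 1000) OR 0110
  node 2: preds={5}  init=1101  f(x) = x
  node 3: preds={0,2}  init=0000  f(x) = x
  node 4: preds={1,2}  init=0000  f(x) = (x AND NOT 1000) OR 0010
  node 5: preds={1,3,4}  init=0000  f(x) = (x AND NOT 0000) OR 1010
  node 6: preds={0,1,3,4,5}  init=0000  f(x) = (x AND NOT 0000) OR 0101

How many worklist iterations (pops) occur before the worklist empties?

Iteration log — 12 steps:
  step 1. node 0  ⊔preds=0000  new=0000  stable
  step 2. node 1  ⊔preds=0000  new=1110  stable
  step 3. node 2  ⊔preds=0000  new=1101  stable
  step 4. node 3  ⊔preds=1101  new=1101  old=0000  +wl: 
  step 5. node 4  ⊔preds=1111  new=0111  old=0000  +wl: 
  step 6. node 5  ⊔preds=1111  new=1111  old=0000  +wl: 2
  step 7. node 6  ⊔preds=1111  new=1111  old=0000  +wl: 
  step 8. node 2  ⊔preds=1111  new=1111  old=1101  +wl: 3,4
  step 9. node 3  ⊔preds=1111  new=1111  old=1101  +wl: 5,6
  step 10. node 4  ⊔preds=1111  new=0111  stable
  step 11. node 5  ⊔preds=1111  new=1111  stable
  step 12. node 6  ⊔preds=1111  new=1111  stable

Least fixpoint reached:
  node 0: 0000
  node 1: 1110
  node 2: 1111
  node 3: 1111
  node 4: 0111
  node 5: 1111
  node 6: 1111

12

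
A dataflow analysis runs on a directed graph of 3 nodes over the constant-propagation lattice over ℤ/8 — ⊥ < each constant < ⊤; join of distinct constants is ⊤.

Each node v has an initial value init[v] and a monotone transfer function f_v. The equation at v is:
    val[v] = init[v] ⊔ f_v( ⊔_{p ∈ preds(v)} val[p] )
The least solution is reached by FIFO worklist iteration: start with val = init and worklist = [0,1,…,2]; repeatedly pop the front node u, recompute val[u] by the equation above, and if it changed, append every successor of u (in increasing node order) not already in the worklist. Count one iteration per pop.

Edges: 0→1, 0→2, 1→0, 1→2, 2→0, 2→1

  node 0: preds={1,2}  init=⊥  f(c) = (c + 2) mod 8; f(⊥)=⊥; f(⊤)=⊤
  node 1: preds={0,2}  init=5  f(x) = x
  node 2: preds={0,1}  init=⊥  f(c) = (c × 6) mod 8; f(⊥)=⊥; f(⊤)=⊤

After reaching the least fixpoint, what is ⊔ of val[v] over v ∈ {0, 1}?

⊤

Trace (6 dequeues):
  [1] u=0 | in 5 | out 7 | prev ⊥ | push {}
  [2] u=1 | in 7 | out ⊤ | prev 5 | push {0}
  [3] u=2 | in ⊤ | out ⊤ | prev ⊥ | push {1}
  [4] u=0 | in ⊤ | out ⊤ | prev 7 | push {2}
  [5] u=1 | in ⊤ | out ⊤ | ==
  [6] u=2 | in ⊤ | out ⊤ | ==

Converged values:
  [0] ⊤
  [1] ⊤
  [2] ⊤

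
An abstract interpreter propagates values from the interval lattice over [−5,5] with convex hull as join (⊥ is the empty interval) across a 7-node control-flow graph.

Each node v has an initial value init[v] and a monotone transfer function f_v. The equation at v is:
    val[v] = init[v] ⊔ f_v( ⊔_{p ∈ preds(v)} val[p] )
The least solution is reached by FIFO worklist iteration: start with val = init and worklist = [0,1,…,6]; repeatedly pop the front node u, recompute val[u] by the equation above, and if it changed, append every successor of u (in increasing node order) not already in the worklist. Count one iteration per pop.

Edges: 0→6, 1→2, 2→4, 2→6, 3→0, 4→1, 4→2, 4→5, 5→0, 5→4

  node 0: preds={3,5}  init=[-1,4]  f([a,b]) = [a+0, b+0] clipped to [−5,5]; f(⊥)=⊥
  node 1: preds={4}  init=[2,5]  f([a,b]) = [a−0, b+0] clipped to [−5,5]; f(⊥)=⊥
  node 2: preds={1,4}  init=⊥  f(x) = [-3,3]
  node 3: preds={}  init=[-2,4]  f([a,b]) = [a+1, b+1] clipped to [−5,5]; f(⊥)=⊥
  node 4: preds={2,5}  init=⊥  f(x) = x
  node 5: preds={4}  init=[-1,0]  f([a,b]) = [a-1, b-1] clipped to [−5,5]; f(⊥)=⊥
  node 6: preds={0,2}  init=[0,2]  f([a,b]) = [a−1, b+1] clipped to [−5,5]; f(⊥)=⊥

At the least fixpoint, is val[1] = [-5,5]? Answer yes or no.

Trace (21 dequeues):
  [1] u=0 | in [-2,4] | out [-2,4] | prev [-1,4] | push {}
  [2] u=1 | in ⊥ | out [2,5] | ==
  [3] u=2 | in [2,5] | out [-3,3] | prev ⊥ | push {}
  [4] u=3 | in ⊥ | out [-2,4] | ==
  [5] u=4 | in [-3,3] | out [-3,3] | prev ⊥ | push {1,2}
  [6] u=5 | in [-3,3] | out [-4,2] | prev [-1,0] | push {0,4}
  [7] u=6 | in [-3,4] | out [-4,5] | prev [0,2] | push {}
  [8] u=1 | in [-3,3] | out [-3,5] | prev [2,5] | push {}
  [9] u=2 | in [-3,5] | out [-3,3] | ==
  [10] u=0 | in [-4,4] | out [-4,4] | prev [-2,4] | push {6}
  [11] u=4 | in [-4,3] | out [-4,3] | prev [-3,3] | push {1,2,5}
  [12] u=6 | in [-4,4] | out [-5,5] | prev [-4,5] | push {}
  [13] u=1 | in [-4,3] | out [-4,5] | prev [-3,5] | push {}
  [14] u=2 | in [-4,5] | out [-3,3] | ==
  [15] u=5 | in [-4,3] | out [-5,2] | prev [-4,2] | push {0,4}
  [16] u=0 | in [-5,4] | out [-5,4] | prev [-4,4] | push {6}
  [17] u=4 | in [-5,3] | out [-5,3] | prev [-4,3] | push {1,2,5}
  [18] u=6 | in [-5,4] | out [-5,5] | ==
  [19] u=1 | in [-5,3] | out [-5,5] | prev [-4,5] | push {}
  [20] u=2 | in [-5,5] | out [-3,3] | ==
  [21] u=5 | in [-5,3] | out [-5,2] | ==

Converged values:
  [0] [-5,4]
  [1] [-5,5]
  [2] [-3,3]
  [3] [-2,4]
  [4] [-5,3]
  [5] [-5,2]
  [6] [-5,5]

yes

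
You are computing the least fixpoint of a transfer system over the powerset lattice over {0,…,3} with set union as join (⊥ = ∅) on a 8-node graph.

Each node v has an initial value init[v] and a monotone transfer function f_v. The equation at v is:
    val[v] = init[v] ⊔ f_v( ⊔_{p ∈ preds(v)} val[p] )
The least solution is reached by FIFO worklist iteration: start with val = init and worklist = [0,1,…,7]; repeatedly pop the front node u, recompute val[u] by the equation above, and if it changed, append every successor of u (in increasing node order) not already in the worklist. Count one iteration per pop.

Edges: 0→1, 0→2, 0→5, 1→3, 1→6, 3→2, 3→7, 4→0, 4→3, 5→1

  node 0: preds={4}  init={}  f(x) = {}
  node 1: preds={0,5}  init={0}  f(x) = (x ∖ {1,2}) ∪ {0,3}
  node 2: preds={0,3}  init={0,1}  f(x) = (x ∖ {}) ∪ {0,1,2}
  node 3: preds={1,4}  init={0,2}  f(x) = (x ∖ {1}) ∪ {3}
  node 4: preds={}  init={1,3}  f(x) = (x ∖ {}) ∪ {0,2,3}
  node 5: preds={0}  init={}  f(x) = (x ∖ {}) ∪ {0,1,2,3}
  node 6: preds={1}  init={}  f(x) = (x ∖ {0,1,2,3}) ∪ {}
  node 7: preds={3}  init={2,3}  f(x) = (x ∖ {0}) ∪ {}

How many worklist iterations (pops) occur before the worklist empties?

12

Iteration log — 12 steps:
  step 1. node 0  ⊔preds={1,3}  new={}  stable
  step 2. node 1  ⊔preds={}  new={0,3}  old={0}  +wl: 
  step 3. node 2  ⊔preds={0,2}  new={0,1,2}  old={0,1}  +wl: 
  step 4. node 3  ⊔preds={0,1,3}  new={0,2,3}  old={0,2}  +wl: 2
  step 5. node 4  ⊔preds={}  new={0,1,2,3}  old={1,3}  +wl: 0,3
  step 6. node 5  ⊔preds={}  new={0,1,2,3}  old={}  +wl: 1
  step 7. node 6  ⊔preds={0,3}  new={}  stable
  step 8. node 7  ⊔preds={0,2,3}  new={2,3}  stable
  step 9. node 2  ⊔preds={0,2,3}  new={0,1,2,3}  old={0,1,2}  +wl: 
  step 10. node 0  ⊔preds={0,1,2,3}  new={}  stable
  step 11. node 3  ⊔preds={0,1,2,3}  new={0,2,3}  stable
  step 12. node 1  ⊔preds={0,1,2,3}  new={0,3}  stable

Least fixpoint reached:
  node 0: {}
  node 1: {0,3}
  node 2: {0,1,2,3}
  node 3: {0,2,3}
  node 4: {0,1,2,3}
  node 5: {0,1,2,3}
  node 6: {}
  node 7: {2,3}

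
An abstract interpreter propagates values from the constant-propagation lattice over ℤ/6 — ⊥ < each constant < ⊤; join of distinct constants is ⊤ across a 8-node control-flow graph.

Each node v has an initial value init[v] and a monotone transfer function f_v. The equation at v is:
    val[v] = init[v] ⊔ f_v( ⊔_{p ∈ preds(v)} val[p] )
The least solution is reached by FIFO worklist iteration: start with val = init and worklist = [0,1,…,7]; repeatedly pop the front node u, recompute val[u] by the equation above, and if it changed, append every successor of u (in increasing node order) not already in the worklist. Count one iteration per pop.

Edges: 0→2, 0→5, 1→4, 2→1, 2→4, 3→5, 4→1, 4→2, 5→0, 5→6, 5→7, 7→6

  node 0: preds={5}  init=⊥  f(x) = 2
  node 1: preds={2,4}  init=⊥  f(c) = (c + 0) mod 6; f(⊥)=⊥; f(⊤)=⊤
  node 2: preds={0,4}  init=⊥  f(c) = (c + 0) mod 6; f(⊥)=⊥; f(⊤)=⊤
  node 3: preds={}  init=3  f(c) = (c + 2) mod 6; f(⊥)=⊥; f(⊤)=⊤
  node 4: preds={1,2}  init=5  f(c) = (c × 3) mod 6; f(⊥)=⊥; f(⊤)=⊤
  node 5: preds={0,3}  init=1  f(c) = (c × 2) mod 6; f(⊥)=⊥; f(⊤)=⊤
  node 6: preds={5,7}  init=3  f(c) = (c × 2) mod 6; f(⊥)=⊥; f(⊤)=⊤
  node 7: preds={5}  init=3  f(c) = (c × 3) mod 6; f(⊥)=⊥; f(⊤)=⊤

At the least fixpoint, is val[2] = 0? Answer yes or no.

Trace (13 dequeues):
  [1] u=0 | in 1 | out 2 | prev ⊥ | push {}
  [2] u=1 | in 5 | out 5 | prev ⊥ | push {}
  [3] u=2 | in ⊤ | out ⊤ | prev ⊥ | push {1}
  [4] u=3 | in ⊥ | out 3 | ==
  [5] u=4 | in ⊤ | out ⊤ | prev 5 | push {2}
  [6] u=5 | in ⊤ | out ⊤ | prev 1 | push {0}
  [7] u=6 | in ⊤ | out ⊤ | prev 3 | push {}
  [8] u=7 | in ⊤ | out ⊤ | prev 3 | push {6}
  [9] u=1 | in ⊤ | out ⊤ | prev 5 | push {4}
  [10] u=2 | in ⊤ | out ⊤ | ==
  [11] u=0 | in ⊤ | out 2 | ==
  [12] u=6 | in ⊤ | out ⊤ | ==
  [13] u=4 | in ⊤ | out ⊤ | ==

Converged values:
  [0] 2
  [1] ⊤
  [2] ⊤
  [3] 3
  [4] ⊤
  [5] ⊤
  [6] ⊤
  [7] ⊤

no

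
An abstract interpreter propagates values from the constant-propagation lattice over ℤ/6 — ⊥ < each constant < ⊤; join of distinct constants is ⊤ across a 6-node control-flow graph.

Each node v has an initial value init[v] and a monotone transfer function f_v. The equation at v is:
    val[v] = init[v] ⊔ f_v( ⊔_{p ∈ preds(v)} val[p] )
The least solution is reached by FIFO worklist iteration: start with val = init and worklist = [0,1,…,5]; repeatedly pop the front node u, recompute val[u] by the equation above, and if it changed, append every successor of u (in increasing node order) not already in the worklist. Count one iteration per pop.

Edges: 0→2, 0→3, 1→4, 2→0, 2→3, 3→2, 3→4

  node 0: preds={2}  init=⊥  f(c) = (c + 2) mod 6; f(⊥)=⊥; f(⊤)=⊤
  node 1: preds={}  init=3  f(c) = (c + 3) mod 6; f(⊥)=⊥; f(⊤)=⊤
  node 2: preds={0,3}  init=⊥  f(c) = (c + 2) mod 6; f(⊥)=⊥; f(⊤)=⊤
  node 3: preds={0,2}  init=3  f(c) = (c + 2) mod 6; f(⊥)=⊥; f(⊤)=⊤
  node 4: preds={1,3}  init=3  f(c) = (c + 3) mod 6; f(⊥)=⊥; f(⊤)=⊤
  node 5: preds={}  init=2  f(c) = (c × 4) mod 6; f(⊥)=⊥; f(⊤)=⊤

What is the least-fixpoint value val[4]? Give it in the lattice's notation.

⊤

Iteration log — 12 steps:
  step 1. node 0  ⊔preds=⊥  new=⊥  stable
  step 2. node 1  ⊔preds=⊥  new=3  stable
  step 3. node 2  ⊔preds=3  new=5  old=⊥  +wl: 0
  step 4. node 3  ⊔preds=5  new=⊤  old=3  +wl: 2
  step 5. node 4  ⊔preds=⊤  new=⊤  old=3  +wl: 
  step 6. node 5  ⊔preds=⊥  new=2  stable
  step 7. node 0  ⊔preds=5  new=1  old=⊥  +wl: 3
  step 8. node 2  ⊔preds=⊤  new=⊤  old=5  +wl: 0
  step 9. node 3  ⊔preds=⊤  new=⊤  stable
  step 10. node 0  ⊔preds=⊤  new=⊤  old=1  +wl: 2,3
  step 11. node 2  ⊔preds=⊤  new=⊤  stable
  step 12. node 3  ⊔preds=⊤  new=⊤  stable

Least fixpoint reached:
  node 0: ⊤
  node 1: 3
  node 2: ⊤
  node 3: ⊤
  node 4: ⊤
  node 5: 2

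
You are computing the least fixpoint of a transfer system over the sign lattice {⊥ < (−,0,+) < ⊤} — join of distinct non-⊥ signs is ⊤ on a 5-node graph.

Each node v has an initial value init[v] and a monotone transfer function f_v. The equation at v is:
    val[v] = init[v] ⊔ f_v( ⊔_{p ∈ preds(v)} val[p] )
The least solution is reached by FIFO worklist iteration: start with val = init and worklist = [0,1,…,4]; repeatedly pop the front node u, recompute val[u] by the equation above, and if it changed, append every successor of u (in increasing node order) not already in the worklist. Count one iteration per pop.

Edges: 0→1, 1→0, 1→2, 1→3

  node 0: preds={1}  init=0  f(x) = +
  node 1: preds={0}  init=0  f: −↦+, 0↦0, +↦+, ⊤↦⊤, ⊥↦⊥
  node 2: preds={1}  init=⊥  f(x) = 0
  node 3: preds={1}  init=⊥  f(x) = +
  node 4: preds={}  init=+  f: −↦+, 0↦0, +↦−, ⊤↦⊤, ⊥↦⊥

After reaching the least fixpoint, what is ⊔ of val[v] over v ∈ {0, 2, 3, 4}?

Trace (6 dequeues):
  [1] u=0 | in 0 | out ⊤ | prev 0 | push {}
  [2] u=1 | in ⊤ | out ⊤ | prev 0 | push {0}
  [3] u=2 | in ⊤ | out 0 | prev ⊥ | push {}
  [4] u=3 | in ⊤ | out + | prev ⊥ | push {}
  [5] u=4 | in ⊥ | out + | ==
  [6] u=0 | in ⊤ | out ⊤ | ==

Converged values:
  [0] ⊤
  [1] ⊤
  [2] 0
  [3] +
  [4] +

⊤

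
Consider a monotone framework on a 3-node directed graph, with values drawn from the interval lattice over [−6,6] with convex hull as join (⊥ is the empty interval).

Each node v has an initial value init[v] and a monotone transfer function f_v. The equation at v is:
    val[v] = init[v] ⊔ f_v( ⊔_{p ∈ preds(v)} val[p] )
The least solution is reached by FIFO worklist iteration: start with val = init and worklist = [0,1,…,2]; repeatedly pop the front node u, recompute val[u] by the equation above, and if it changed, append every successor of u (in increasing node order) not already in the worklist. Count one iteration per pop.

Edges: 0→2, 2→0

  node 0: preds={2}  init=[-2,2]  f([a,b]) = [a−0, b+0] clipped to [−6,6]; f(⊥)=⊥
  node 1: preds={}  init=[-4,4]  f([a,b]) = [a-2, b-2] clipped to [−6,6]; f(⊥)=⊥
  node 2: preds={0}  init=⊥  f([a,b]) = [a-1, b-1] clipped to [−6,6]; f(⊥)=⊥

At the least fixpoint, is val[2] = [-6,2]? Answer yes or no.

Worklist (11 pops):
  #1 pop 0: in=⊥ → [-2,2] (no change)
  #2 pop 1: in=⊥ → [-4,4] (no change)
  #3 pop 2: in=[-2,2] → [-3,1] (was ⊥); enqueue [0]
  #4 pop 0: in=[-3,1] → [-3,2] (was [-2,2]); enqueue [2]
  #5 pop 2: in=[-3,2] → [-4,1] (was [-3,1]); enqueue [0]
  #6 pop 0: in=[-4,1] → [-4,2] (was [-3,2]); enqueue [2]
  #7 pop 2: in=[-4,2] → [-5,1] (was [-4,1]); enqueue [0]
  #8 pop 0: in=[-5,1] → [-5,2] (was [-4,2]); enqueue [2]
  #9 pop 2: in=[-5,2] → [-6,1] (was [-5,1]); enqueue [0]
  #10 pop 0: in=[-6,1] → [-6,2] (was [-5,2]); enqueue [2]
  #11 pop 2: in=[-6,2] → [-6,1] (no change)

Fixpoint:
  val[0] = [-6,2]
  val[1] = [-4,4]
  val[2] = [-6,1]

no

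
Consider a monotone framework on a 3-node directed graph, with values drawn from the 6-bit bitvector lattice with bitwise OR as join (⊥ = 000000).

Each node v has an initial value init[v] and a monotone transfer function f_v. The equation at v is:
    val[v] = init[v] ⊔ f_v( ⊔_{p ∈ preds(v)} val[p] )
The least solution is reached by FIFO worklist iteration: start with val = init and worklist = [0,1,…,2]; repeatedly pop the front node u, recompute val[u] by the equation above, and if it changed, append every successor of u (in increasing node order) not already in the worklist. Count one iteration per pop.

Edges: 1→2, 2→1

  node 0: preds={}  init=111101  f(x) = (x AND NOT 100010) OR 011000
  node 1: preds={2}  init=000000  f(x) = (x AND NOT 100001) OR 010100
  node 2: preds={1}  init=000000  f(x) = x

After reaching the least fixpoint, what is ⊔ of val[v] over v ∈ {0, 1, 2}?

111101

Trace (4 dequeues):
  [1] u=0 | in 000000 | out 111101 | ==
  [2] u=1 | in 000000 | out 010100 | prev 000000 | push {}
  [3] u=2 | in 010100 | out 010100 | prev 000000 | push {1}
  [4] u=1 | in 010100 | out 010100 | ==

Converged values:
  [0] 111101
  [1] 010100
  [2] 010100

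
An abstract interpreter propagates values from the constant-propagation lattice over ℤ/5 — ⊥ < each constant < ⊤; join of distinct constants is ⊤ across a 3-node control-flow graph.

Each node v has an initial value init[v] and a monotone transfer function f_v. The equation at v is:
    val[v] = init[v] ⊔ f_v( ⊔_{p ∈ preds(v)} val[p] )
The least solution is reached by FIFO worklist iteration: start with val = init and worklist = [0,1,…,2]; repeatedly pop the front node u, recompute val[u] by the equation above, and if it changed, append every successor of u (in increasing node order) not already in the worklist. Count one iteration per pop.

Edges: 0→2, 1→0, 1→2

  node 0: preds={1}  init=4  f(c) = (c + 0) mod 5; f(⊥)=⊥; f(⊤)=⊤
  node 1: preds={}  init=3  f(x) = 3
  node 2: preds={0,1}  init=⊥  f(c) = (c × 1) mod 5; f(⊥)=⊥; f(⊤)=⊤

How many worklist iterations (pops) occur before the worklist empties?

Worklist (3 pops):
  #1 pop 0: in=3 → ⊤ (was 4); enqueue []
  #2 pop 1: in=⊥ → 3 (no change)
  #3 pop 2: in=⊤ → ⊤ (was ⊥); enqueue []

Fixpoint:
  val[0] = ⊤
  val[1] = 3
  val[2] = ⊤

3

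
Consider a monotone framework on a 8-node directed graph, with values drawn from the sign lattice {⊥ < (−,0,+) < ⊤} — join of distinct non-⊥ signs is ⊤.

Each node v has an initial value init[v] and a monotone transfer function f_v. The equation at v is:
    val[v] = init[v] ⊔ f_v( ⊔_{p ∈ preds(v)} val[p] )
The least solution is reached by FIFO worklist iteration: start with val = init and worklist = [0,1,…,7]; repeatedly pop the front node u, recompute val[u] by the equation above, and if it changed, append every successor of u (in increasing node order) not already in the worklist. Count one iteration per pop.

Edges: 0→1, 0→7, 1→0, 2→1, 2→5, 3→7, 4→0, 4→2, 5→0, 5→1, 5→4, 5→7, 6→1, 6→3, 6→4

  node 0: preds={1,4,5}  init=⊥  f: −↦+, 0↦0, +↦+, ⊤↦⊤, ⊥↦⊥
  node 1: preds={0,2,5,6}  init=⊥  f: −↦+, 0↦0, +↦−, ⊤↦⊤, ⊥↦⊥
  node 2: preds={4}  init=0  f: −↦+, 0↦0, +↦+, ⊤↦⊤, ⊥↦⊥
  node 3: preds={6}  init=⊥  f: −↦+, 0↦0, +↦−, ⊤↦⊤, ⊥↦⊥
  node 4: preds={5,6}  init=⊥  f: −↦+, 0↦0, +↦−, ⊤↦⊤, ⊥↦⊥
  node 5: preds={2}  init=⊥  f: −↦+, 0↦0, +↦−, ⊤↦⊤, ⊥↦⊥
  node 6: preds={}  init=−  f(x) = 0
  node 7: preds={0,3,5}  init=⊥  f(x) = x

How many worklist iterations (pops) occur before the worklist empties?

Trace (20 dequeues):
  [1] u=0 | in ⊥ | out ⊥ | ==
  [2] u=1 | in ⊤ | out ⊤ | prev ⊥ | push {0}
  [3] u=2 | in ⊥ | out 0 | ==
  [4] u=3 | in − | out + | prev ⊥ | push {}
  [5] u=4 | in − | out + | prev ⊥ | push {2}
  [6] u=5 | in 0 | out 0 | prev ⊥ | push {1,4}
  [7] u=6 | in ⊥ | out ⊤ | prev − | push {3}
  [8] u=7 | in ⊤ | out ⊤ | prev ⊥ | push {}
  [9] u=0 | in ⊤ | out ⊤ | prev ⊥ | push {7}
  [10] u=2 | in + | out ⊤ | prev 0 | push {5}
  [11] u=1 | in ⊤ | out ⊤ | ==
  [12] u=4 | in ⊤ | out ⊤ | prev + | push {0,2}
  [13] u=3 | in ⊤ | out ⊤ | prev + | push {}
  [14] u=7 | in ⊤ | out ⊤ | ==
  [15] u=5 | in ⊤ | out ⊤ | prev 0 | push {1,4,7}
  [16] u=0 | in ⊤ | out ⊤ | ==
  [17] u=2 | in ⊤ | out ⊤ | ==
  [18] u=1 | in ⊤ | out ⊤ | ==
  [19] u=4 | in ⊤ | out ⊤ | ==
  [20] u=7 | in ⊤ | out ⊤ | ==

Converged values:
  [0] ⊤
  [1] ⊤
  [2] ⊤
  [3] ⊤
  [4] ⊤
  [5] ⊤
  [6] ⊤
  [7] ⊤

20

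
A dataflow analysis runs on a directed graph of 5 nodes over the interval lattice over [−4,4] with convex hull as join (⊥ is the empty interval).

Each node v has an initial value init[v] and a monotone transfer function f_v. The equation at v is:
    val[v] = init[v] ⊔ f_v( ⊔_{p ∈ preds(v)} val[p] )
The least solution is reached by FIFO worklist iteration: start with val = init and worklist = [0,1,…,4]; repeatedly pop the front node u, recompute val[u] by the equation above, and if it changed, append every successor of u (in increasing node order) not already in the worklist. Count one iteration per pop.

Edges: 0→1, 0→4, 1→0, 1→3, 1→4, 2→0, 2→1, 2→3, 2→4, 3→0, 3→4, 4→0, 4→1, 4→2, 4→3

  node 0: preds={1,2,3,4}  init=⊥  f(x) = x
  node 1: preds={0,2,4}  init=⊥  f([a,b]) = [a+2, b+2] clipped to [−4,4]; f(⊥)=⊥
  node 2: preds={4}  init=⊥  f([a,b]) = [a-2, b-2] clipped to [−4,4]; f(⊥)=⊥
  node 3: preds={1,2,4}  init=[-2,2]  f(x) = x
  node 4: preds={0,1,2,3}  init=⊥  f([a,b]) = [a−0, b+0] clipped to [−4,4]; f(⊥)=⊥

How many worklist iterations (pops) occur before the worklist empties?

16

Worklist (16 pops):
  #1 pop 0: in=[-2,2] → [-2,2] (was ⊥); enqueue []
  #2 pop 1: in=[-2,2] → [0,4] (was ⊥); enqueue [0]
  #3 pop 2: in=⊥ → ⊥ (no change)
  #4 pop 3: in=[0,4] → [-2,4] (was [-2,2]); enqueue []
  #5 pop 4: in=[-2,4] → [-2,4] (was ⊥); enqueue [1,2,3]
  #6 pop 0: in=[-2,4] → [-2,4] (was [-2,2]); enqueue [4]
  #7 pop 1: in=[-2,4] → [0,4] (no change)
  #8 pop 2: in=[-2,4] → [-4,2] (was ⊥); enqueue [0,1]
  #9 pop 3: in=[-4,4] → [-4,4] (was [-2,4]); enqueue []
  #10 pop 4: in=[-4,4] → [-4,4] (was [-2,4]); enqueue [2,3]
  #11 pop 0: in=[-4,4] → [-4,4] (was [-2,4]); enqueue [4]
  #12 pop 1: in=[-4,4] → [-2,4] (was [0,4]); enqueue [0]
  #13 pop 2: in=[-4,4] → [-4,2] (no change)
  #14 pop 3: in=[-4,4] → [-4,4] (no change)
  #15 pop 4: in=[-4,4] → [-4,4] (no change)
  #16 pop 0: in=[-4,4] → [-4,4] (no change)

Fixpoint:
  val[0] = [-4,4]
  val[1] = [-2,4]
  val[2] = [-4,2]
  val[3] = [-4,4]
  val[4] = [-4,4]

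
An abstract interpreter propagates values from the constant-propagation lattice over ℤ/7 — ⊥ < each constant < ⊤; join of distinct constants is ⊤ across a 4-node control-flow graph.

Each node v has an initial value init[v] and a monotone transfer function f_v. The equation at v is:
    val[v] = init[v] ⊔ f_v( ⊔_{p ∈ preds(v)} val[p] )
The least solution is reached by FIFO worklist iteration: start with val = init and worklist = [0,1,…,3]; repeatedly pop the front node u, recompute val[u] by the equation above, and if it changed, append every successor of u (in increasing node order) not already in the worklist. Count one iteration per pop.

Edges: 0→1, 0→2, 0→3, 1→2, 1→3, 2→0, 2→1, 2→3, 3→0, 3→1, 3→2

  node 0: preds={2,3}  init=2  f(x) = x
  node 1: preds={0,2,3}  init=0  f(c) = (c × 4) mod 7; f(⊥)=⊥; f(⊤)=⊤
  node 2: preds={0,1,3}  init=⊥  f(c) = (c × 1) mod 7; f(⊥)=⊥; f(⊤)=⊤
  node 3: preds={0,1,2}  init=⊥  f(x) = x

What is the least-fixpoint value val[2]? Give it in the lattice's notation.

⊤

Trace (8 dequeues):
  [1] u=0 | in ⊥ | out 2 | ==
  [2] u=1 | in 2 | out ⊤ | prev 0 | push {}
  [3] u=2 | in ⊤ | out ⊤ | prev ⊥ | push {0,1}
  [4] u=3 | in ⊤ | out ⊤ | prev ⊥ | push {2}
  [5] u=0 | in ⊤ | out ⊤ | prev 2 | push {3}
  [6] u=1 | in ⊤ | out ⊤ | ==
  [7] u=2 | in ⊤ | out ⊤ | ==
  [8] u=3 | in ⊤ | out ⊤ | ==

Converged values:
  [0] ⊤
  [1] ⊤
  [2] ⊤
  [3] ⊤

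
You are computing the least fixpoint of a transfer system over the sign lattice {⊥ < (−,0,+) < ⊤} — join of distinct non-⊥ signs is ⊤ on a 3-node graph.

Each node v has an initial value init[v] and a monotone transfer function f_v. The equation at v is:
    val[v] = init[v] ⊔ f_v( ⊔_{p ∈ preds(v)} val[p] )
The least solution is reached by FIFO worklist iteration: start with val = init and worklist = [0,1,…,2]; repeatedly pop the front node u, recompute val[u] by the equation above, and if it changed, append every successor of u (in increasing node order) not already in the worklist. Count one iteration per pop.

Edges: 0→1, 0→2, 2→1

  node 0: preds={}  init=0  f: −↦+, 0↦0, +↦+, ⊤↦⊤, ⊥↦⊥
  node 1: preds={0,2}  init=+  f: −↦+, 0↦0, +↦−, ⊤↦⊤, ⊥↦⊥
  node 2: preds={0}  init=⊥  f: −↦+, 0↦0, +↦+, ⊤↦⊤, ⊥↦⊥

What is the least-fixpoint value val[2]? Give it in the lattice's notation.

Worklist (4 pops):
  #1 pop 0: in=⊥ → 0 (no change)
  #2 pop 1: in=0 → ⊤ (was +); enqueue []
  #3 pop 2: in=0 → 0 (was ⊥); enqueue [1]
  #4 pop 1: in=0 → ⊤ (no change)

Fixpoint:
  val[0] = 0
  val[1] = ⊤
  val[2] = 0

0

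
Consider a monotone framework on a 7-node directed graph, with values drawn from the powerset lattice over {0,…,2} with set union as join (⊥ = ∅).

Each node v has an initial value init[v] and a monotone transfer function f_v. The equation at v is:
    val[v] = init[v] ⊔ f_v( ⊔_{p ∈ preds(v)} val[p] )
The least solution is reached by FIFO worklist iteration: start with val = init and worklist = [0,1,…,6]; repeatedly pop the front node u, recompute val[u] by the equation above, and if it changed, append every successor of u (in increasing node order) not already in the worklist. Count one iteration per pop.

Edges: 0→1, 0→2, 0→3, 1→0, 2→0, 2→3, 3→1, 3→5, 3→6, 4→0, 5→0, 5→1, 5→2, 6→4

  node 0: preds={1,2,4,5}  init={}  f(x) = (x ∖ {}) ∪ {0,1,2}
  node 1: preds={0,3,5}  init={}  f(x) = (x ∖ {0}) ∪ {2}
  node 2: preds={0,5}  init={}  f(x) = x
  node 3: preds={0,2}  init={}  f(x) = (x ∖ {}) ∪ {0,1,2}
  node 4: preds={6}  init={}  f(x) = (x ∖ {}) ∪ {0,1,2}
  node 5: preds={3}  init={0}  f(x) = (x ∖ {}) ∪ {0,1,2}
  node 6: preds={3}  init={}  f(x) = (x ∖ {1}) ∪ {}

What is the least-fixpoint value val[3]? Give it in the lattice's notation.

Trace (11 dequeues):
  [1] u=0 | in {0} | out {0,1,2} | prev {} | push {}
  [2] u=1 | in {0,1,2} | out {1,2} | prev {} | push {0}
  [3] u=2 | in {0,1,2} | out {0,1,2} | prev {} | push {}
  [4] u=3 | in {0,1,2} | out {0,1,2} | prev {} | push {1}
  [5] u=4 | in {} | out {0,1,2} | prev {} | push {}
  [6] u=5 | in {0,1,2} | out {0,1,2} | prev {0} | push {2}
  [7] u=6 | in {0,1,2} | out {0,2} | prev {} | push {4}
  [8] u=0 | in {0,1,2} | out {0,1,2} | ==
  [9] u=1 | in {0,1,2} | out {1,2} | ==
  [10] u=2 | in {0,1,2} | out {0,1,2} | ==
  [11] u=4 | in {0,2} | out {0,1,2} | ==

Converged values:
  [0] {0,1,2}
  [1] {1,2}
  [2] {0,1,2}
  [3] {0,1,2}
  [4] {0,1,2}
  [5] {0,1,2}
  [6] {0,2}

{0,1,2}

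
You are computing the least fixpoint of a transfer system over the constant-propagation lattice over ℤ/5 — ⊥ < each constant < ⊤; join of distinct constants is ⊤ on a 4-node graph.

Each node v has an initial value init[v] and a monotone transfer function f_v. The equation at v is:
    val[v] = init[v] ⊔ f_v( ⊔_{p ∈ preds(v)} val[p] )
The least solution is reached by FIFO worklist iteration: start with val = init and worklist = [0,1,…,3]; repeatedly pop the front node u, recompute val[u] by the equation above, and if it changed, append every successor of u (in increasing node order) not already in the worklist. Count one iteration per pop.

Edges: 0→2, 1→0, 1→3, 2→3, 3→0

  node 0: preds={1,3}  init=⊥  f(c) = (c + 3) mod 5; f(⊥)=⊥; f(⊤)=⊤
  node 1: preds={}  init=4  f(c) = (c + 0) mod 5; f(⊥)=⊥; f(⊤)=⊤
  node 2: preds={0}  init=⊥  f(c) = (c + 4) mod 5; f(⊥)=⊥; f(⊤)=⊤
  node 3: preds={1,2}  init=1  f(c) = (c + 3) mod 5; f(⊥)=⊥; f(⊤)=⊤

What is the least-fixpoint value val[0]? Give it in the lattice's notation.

⊤

Iteration log — 5 steps:
  step 1. node 0  ⊔preds=⊤  new=⊤  old=⊥  +wl: 
  step 2. node 1  ⊔preds=⊥  new=4  stable
  step 3. node 2  ⊔preds=⊤  new=⊤  old=⊥  +wl: 
  step 4. node 3  ⊔preds=⊤  new=⊤  old=1  +wl: 0
  step 5. node 0  ⊔preds=⊤  new=⊤  stable

Least fixpoint reached:
  node 0: ⊤
  node 1: 4
  node 2: ⊤
  node 3: ⊤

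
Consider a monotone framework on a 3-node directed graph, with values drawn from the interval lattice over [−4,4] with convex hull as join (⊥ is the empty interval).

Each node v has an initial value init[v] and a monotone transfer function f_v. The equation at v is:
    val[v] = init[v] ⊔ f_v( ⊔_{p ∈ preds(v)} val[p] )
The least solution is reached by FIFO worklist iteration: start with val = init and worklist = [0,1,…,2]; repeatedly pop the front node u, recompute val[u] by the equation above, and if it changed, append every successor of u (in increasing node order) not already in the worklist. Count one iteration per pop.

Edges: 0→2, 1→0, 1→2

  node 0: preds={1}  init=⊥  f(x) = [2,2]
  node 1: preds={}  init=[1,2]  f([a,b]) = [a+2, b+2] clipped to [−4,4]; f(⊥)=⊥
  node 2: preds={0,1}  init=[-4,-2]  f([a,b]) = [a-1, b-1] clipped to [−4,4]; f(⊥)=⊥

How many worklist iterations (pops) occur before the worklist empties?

3

Worklist (3 pops):
  #1 pop 0: in=[1,2] → [2,2] (was ⊥); enqueue []
  #2 pop 1: in=⊥ → [1,2] (no change)
  #3 pop 2: in=[1,2] → [-4,1] (was [-4,-2]); enqueue []

Fixpoint:
  val[0] = [2,2]
  val[1] = [1,2]
  val[2] = [-4,1]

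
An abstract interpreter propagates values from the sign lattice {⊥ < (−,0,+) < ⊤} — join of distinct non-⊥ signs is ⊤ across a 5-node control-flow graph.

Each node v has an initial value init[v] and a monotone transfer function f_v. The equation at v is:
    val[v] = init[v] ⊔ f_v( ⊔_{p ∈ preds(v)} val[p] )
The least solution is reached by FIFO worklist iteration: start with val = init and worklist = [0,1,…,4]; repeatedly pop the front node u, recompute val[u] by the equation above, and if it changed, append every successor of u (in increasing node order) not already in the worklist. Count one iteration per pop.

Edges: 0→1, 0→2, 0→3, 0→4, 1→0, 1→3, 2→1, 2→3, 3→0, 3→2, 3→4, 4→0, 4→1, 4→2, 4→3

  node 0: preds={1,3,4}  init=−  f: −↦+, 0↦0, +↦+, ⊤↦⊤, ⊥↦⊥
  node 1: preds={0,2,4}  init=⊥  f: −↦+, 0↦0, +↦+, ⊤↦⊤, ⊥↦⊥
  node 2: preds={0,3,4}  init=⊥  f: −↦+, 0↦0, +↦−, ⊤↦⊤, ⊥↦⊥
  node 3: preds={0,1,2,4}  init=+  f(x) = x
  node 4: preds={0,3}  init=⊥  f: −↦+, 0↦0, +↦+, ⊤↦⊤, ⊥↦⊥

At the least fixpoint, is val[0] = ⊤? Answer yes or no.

Trace (9 dequeues):
  [1] u=0 | in + | out ⊤ | prev − | push {}
  [2] u=1 | in ⊤ | out ⊤ | prev ⊥ | push {0}
  [3] u=2 | in ⊤ | out ⊤ | prev ⊥ | push {1}
  [4] u=3 | in ⊤ | out ⊤ | prev + | push {2}
  [5] u=4 | in ⊤ | out ⊤ | prev ⊥ | push {3}
  [6] u=0 | in ⊤ | out ⊤ | ==
  [7] u=1 | in ⊤ | out ⊤ | ==
  [8] u=2 | in ⊤ | out ⊤ | ==
  [9] u=3 | in ⊤ | out ⊤ | ==

Converged values:
  [0] ⊤
  [1] ⊤
  [2] ⊤
  [3] ⊤
  [4] ⊤

yes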